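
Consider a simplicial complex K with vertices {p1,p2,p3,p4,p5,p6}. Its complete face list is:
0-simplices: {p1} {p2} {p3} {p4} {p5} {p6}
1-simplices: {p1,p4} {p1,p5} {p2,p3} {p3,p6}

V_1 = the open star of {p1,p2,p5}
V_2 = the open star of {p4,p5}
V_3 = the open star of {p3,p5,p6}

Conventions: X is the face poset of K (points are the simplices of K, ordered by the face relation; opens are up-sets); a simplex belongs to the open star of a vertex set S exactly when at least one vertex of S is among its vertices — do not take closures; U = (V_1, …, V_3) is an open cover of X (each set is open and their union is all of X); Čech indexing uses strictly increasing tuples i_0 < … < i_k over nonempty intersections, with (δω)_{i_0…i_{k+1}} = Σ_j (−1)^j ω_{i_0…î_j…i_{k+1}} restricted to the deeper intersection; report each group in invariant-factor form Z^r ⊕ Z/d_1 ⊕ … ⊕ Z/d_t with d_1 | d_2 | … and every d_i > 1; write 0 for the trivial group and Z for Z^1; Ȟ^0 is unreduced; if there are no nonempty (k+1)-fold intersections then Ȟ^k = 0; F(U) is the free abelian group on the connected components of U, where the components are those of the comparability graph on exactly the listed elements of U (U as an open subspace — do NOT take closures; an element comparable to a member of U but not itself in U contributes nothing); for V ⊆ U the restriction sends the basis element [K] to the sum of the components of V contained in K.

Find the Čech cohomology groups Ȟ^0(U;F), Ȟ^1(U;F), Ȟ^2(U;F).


Ȟ^0 = Z^2,  Ȟ^1 = 0,  Ȟ^2 = 0

cover nerve:
  V1={{p1},{p2},{p5},{p1,p4},{p1,p5},{p2,p3}} V2={{p4},{p5},{p1,p4},{p1,p5}} V3={{p3},{p5},{p6},{p1,p5},{p2,p3},{p3,p6}}
  V12={{p5},{p1,p4},{p1,p5}} V13={{p5},{p1,p5},{p2,p3}} V23={{p5},{p1,p5}}
  V123={{p5},{p1,p5}}
components per intersection:
  V1: {{p1},{p5},{p1,p4},{p1,p5}} {{p2},{p2,p3}}
  V2: {{p4},{p1,p4}} {{p5},{p1,p5}}
  V3: {{p3},{p6},{p2,p3},{p3,p6}} {{p5},{p1,p5}}
  V12: {{p5},{p1,p5}} {{p1,p4}}
  V13: {{p5},{p1,p5}} {{p2,p3}}
  V23: {{p5},{p1,p5}}
  V123: {{p5},{p1,p5}}
C dims 6,5,1; δ0: rk 4, SNF 1^4; δ1: rk 1, SNF 1^1
Ȟ^0: (6−4)−0=2 ⇒ Z^2
Ȟ^1: (5−1)−4=0 ⇒ 0
Ȟ^2: (1−0)−1=0 ⇒ 0


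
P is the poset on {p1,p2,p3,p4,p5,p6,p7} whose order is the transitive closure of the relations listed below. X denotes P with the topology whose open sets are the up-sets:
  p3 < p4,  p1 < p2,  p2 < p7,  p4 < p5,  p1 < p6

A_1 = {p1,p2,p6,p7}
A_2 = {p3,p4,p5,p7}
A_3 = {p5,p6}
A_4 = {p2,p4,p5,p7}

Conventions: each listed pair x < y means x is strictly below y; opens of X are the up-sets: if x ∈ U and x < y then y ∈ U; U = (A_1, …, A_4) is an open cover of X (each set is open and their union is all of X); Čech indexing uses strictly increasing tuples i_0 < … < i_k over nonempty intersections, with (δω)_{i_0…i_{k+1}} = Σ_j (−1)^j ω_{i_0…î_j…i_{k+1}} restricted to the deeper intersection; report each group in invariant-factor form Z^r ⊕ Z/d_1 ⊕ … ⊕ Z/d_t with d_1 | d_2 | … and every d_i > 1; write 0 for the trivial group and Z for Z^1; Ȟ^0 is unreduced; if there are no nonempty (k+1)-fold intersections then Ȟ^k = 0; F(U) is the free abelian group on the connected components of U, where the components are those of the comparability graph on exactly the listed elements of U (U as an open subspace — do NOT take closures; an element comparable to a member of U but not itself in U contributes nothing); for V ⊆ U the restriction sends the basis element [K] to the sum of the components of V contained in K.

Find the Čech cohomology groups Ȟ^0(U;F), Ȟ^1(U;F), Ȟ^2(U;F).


cover nerve:
  A12={p7} A13={p6} A14={p2,p7} A23={p5} A24={p4,p5,p7} A34={p5}
  A124={p7} A234={p5}
components per intersection:
  A1: {p1,p2,p6,p7}
  A2: {p3,p4,p5} {p7}
  A3: {p5} {p6}
  A4: {p2,p7} {p4,p5}
  A12: {p7}
  A13: {p6}
  A14: {p2,p7}
  A23: {p5}
  A24: {p4,p5} {p7}
  A34: {p5}
  A124: {p7}
  A234: {p5}
C dims 7,7,2; δ0: rk 5, SNF 1^5; δ1: rk 2, SNF 1^2
Ȟ^0: (7−5)−0=2 ⇒ Z^2
Ȟ^1: (7−2)−5=0 ⇒ 0
Ȟ^2: (2−0)−2=0 ⇒ 0

Ȟ^0(U;F) ≅ Z^2; Ȟ^1(U;F) ≅ 0; Ȟ^2(U;F) ≅ 0


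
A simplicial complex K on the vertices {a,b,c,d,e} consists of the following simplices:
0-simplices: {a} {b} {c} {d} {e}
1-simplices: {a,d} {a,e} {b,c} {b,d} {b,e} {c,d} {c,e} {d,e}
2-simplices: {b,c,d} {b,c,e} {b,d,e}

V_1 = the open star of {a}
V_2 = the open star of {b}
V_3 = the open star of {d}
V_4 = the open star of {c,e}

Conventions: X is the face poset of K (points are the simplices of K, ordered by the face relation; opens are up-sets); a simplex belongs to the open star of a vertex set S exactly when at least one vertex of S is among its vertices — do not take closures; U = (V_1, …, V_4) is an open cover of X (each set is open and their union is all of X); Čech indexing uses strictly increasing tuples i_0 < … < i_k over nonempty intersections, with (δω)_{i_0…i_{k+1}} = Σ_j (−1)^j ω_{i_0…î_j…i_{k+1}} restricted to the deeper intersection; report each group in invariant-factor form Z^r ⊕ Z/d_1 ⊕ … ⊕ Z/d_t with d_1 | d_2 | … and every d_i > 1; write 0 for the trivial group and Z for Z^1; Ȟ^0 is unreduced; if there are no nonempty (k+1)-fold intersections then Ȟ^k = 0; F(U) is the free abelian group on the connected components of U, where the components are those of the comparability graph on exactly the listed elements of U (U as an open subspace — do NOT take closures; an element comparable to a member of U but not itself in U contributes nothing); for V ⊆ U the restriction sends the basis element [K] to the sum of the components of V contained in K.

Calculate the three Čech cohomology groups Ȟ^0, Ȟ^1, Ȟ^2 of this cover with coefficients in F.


Ȟ^0 = Z,  Ȟ^1 = Z,  Ȟ^2 = 0

cover nerve:
  V1={{a},{a,d},{a,e}} V2={{b},{b,c},{b,d},{b,e},{b,c,d},{b,c,e},{b,d,e}} V3={{d},{a,d},{b,d},{c,d},{d,e},{b,c,d},{b,d,e}} V4={{c},{e},{a,e},{b,c},{b,e},{c,d},{c,e},{d,e},{b,c,d},{b,c,e},{b,d,e}}
  V13={{a,d}} V14={{a,e}} V23={{b,d},{b,c,d},{b,d,e}} V24={{b,c},{b,e},{b,c,d},{b,c,e},{b,d,e}} V34={{c,d},{d,e},{b,c,d},{b,d,e}}
  V234={{b,c,d},{b,d,e}}
components per intersection:
  V1: {{a},{a,d},{a,e}}
  V2: {{b},{b,c},{b,d},{b,e},{b,c,d},{b,c,e},{b,d,e}}
  V3: {{d},{a,d},{b,d},{c,d},{d,e},{b,c,d},{b,d,e}}
  V4: {{c},{e},{a,e},{b,c},{b,e},{c,d},{c,e},{d,e},{b,c,d},{b,c,e},{b,d,e}}
  V13: {{a,d}}
  V14: {{a,e}}
  V23: {{b,d},{b,c,d},{b,d,e}}
  V24: {{b,c},{b,e},{b,c,d},{b,c,e},{b,d,e}}
  V34: {{c,d},{b,c,d}} {{d,e},{b,d,e}}
  V234: {{b,c,d}} {{b,d,e}}
C dims 4,6,2; δ0: rk 3, SNF 1^3; δ1: rk 2, SNF 1^2
Ȟ^0: (4−3)−0=1 ⇒ Z
Ȟ^1: (6−2)−3=1 ⇒ Z
Ȟ^2: (2−0)−2=0 ⇒ 0


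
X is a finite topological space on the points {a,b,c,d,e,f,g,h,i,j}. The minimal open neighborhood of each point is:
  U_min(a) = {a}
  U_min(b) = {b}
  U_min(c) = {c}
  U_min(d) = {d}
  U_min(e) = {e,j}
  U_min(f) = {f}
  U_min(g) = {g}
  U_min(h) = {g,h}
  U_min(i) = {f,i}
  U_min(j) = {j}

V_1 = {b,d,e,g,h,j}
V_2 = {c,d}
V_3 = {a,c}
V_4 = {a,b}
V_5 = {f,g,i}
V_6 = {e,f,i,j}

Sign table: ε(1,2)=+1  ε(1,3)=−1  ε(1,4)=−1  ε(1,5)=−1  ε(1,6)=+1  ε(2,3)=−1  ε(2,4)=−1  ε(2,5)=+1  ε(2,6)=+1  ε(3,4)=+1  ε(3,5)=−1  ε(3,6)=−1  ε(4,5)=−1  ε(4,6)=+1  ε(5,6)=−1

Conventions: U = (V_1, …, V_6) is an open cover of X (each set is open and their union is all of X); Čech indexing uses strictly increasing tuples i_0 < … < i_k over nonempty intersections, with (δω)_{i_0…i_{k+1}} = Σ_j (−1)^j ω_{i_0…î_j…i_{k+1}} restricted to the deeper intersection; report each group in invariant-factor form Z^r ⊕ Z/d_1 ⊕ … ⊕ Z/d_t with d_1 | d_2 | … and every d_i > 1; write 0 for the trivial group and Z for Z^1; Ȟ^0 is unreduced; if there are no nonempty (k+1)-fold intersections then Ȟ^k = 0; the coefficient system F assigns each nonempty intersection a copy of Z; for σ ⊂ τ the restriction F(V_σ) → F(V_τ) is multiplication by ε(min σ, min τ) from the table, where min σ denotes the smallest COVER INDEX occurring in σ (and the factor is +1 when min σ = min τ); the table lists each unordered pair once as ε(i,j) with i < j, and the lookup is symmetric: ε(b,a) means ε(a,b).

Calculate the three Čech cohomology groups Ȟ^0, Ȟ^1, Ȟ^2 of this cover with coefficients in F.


Ȟ^0 = Z; Ȟ^1 = Z^2; Ȟ^2 = 0

nonempty intersections:
  V12={d} V14={b} V15={g} V16={e,j} V23={c} V34={a} V56={f,i}
C dims 6,7; δ0: rk 5, SNF 1^5
Ȟ^0: (6−5)−0=1 ⇒ Z
Ȟ^1: (7−0)−5=2 ⇒ Z^2
Ȟ^2: (0−0)−0=0 ⇒ 0


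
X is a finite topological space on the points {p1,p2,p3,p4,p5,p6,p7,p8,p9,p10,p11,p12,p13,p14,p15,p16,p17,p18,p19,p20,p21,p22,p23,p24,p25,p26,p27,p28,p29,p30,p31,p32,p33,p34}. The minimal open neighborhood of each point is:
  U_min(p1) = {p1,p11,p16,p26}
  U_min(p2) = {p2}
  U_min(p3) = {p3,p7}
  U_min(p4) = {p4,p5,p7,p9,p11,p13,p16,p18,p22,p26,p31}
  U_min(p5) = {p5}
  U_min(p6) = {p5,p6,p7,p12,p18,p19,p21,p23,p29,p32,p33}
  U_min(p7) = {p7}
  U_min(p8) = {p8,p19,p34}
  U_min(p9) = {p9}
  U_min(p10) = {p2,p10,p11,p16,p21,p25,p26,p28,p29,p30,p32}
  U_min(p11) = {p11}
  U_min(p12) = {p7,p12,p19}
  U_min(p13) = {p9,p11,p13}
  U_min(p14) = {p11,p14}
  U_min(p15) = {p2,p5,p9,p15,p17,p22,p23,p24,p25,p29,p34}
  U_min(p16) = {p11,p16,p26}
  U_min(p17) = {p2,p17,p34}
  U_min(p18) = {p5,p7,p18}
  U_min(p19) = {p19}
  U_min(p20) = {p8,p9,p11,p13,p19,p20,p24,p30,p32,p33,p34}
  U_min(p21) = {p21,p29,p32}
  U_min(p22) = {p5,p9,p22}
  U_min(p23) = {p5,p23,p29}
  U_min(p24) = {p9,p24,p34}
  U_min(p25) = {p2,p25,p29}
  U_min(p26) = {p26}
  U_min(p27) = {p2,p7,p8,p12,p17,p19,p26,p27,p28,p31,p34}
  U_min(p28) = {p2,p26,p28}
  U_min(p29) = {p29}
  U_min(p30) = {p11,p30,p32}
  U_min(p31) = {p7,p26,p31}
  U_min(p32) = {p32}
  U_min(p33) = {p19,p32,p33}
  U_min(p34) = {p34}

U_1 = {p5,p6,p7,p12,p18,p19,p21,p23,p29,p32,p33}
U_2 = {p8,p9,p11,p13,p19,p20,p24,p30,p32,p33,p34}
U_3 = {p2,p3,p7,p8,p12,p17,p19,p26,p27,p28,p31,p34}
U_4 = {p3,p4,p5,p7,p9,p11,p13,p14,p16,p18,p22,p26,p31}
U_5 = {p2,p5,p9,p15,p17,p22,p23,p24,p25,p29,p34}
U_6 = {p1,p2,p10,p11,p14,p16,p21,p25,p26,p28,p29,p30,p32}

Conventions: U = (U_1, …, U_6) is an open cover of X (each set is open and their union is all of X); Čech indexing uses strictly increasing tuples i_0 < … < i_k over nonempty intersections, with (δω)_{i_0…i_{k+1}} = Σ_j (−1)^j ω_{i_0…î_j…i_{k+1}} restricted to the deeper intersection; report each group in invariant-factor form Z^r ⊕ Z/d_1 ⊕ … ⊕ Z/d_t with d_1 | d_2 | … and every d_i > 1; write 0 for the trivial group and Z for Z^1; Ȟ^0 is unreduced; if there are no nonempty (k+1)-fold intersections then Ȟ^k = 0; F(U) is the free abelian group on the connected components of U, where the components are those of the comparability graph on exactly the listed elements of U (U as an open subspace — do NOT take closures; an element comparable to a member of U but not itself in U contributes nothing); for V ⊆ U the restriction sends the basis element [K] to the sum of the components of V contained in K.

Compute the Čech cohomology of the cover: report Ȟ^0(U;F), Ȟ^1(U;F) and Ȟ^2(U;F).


Ȟ^0 = Z; Ȟ^1 = 0; Ȟ^2 = Z/2

nonempty overlaps:
  U12={p19,p32,p33} U13={p7,p12,p19} U14={p5,p7,p18} U15={p5,p23,p29} U16={p21,p29,p32} U23={p8,p19,p34} U24={p9,p11,p13} U25={p9,p24,p34} U26={p11,p30,p32} U34={p3,p7,p26,p31} U35={p2,p17,p34} U36={p2,p26,p28} U45={p5,p9,p22} U46={p11,p14,p16,p26} U56={p2,p25,p29}
  U123={p19} U126={p32} U134={p7} U145={p5} U156={p29} U235={p34} U245={p9} U246={p11} U346={p26} U356={p2}
components per intersection:
  U1: {p5,p6,p7,p12,p18,p19,p21,p23,p29,p32,p33}
  U2: {p8,p9,p11,p13,p19,p20,p24,p30,p32,p33,p34}
  U3: {p2,p3,p7,p8,p12,p17,p19,p26,p27,p28,p31,p34}
  U4: {p3,p4,p5,p7,p9,p11,p13,p14,p16,p18,p22,p26,p31}
  U5: {p2,p5,p9,p15,p17,p22,p23,p24,p25,p29,p34}
  U6: {p1,p2,p10,p11,p14,p16,p21,p25,p26,p28,p29,p30,p32}
  U12: {p19,p32,p33}
  U13: {p7,p12,p19}
  U14: {p5,p7,p18}
  U15: {p5,p23,p29}
  U16: {p21,p29,p32}
  U23: {p8,p19,p34}
  U24: {p9,p11,p13}
  U25: {p9,p24,p34}
  U26: {p11,p30,p32}
  U34: {p3,p7,p26,p31}
  U35: {p2,p17,p34}
  U36: {p2,p26,p28}
  U45: {p5,p9,p22}
  U46: {p11,p14,p16,p26}
  U56: {p2,p25,p29}
  U123: {p19}
  U126: {p32}
  U134: {p7}
  U145: {p5}
  U156: {p29}
  U235: {p34}
  U245: {p9}
  U246: {p11}
  U346: {p26}
  U356: {p2}
C dims 6,15,10; δ0: rk 5, SNF 1^5; δ1: rk 10, SNF 1^9·2
degree 0: 6−5−0 = 1 → Ȟ^0 ≅ Z
degree 1: 15−10−5 = 0 → Ȟ^1 ≅ 0
degree 2: 10−0−10 = 0 plus torsion [2] → Ȟ^2 ≅ Z/2


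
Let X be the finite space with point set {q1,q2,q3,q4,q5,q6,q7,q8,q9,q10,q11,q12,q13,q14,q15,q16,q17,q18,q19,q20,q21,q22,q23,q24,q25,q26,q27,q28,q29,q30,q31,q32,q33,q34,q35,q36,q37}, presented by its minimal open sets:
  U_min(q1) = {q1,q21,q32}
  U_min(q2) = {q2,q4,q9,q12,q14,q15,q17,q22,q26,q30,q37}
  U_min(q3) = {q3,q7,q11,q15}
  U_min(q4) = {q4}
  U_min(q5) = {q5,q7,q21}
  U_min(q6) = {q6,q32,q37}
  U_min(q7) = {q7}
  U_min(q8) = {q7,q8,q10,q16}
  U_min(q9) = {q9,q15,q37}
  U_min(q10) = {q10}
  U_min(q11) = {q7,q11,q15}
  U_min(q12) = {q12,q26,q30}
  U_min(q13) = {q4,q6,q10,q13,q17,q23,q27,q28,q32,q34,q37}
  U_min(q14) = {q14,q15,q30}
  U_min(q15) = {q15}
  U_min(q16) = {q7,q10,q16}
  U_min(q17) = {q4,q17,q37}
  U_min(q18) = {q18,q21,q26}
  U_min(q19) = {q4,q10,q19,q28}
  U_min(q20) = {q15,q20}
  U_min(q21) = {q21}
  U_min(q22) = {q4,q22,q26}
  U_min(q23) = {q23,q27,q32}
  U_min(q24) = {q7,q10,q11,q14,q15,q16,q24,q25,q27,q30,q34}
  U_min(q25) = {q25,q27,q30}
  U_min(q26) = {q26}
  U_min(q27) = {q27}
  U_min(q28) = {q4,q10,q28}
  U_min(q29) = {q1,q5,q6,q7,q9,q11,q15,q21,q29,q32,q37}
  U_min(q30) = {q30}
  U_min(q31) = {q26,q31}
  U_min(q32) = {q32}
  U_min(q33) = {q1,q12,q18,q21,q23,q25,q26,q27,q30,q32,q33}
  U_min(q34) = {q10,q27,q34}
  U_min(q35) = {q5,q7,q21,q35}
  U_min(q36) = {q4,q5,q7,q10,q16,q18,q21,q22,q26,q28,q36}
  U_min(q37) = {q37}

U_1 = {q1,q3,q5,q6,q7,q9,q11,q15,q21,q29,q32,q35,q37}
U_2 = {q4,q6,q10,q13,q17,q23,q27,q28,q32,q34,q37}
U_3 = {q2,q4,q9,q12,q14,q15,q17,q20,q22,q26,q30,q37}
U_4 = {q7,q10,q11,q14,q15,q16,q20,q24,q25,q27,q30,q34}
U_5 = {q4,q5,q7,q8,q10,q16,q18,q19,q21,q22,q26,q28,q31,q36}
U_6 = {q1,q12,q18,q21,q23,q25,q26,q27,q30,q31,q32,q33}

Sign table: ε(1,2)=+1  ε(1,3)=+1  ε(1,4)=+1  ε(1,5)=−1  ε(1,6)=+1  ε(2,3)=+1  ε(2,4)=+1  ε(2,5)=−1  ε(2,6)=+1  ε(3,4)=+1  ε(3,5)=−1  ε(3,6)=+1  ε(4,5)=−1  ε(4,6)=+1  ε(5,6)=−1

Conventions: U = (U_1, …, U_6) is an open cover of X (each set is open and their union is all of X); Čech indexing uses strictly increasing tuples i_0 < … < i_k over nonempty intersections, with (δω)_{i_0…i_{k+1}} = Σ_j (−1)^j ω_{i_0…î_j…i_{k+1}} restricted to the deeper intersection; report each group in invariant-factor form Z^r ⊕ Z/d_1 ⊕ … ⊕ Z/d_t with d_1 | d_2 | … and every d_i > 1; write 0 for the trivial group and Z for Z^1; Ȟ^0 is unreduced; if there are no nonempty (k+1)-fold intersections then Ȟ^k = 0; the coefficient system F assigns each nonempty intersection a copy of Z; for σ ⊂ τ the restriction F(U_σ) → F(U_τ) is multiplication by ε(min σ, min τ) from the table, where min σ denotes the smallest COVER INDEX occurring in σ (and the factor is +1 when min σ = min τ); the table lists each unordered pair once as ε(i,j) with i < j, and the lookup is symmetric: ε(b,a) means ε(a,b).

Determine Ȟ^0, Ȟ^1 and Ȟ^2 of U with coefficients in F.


Ȟ^0 ≅ Z, Ȟ^1 ≅ 0 and Ȟ^2 ≅ Z/2

nerve of the cover:
  U12={q6,q32,q37} U13={q9,q15,q37} U14={q7,q11,q15} U15={q5,q7,q21} U16={q1,q21,q32} U23={q4,q17,q37} U24={q10,q27,q34} U25={q4,q10,q28} U26={q23,q27,q32} U34={q14,q15,q20,q30} U35={q4,q22,q26} U36={q12,q26,q30} U45={q7,q10,q16} U46={q25,q27,q30} U56={q18,q21,q26,q31}
  U123={q37} U126={q32} U134={q15} U145={q7} U156={q21} U235={q4} U245={q10} U246={q27} U346={q30} U356={q26}
C dims 6,15,10; δ0: rk 5, SNF 1^5; δ1: rk 10, SNF 1^9·2
Ȟ^0 = (6 − 5) − 0 = 1, so Ȟ^0 ≅ Z
Ȟ^1 = (15 − 10) − 5 = 0, so Ȟ^1 ≅ 0
Ȟ^2 = (10 − 0) − 10 = 0 plus torsion [2], so Ȟ^2 ≅ Z/2


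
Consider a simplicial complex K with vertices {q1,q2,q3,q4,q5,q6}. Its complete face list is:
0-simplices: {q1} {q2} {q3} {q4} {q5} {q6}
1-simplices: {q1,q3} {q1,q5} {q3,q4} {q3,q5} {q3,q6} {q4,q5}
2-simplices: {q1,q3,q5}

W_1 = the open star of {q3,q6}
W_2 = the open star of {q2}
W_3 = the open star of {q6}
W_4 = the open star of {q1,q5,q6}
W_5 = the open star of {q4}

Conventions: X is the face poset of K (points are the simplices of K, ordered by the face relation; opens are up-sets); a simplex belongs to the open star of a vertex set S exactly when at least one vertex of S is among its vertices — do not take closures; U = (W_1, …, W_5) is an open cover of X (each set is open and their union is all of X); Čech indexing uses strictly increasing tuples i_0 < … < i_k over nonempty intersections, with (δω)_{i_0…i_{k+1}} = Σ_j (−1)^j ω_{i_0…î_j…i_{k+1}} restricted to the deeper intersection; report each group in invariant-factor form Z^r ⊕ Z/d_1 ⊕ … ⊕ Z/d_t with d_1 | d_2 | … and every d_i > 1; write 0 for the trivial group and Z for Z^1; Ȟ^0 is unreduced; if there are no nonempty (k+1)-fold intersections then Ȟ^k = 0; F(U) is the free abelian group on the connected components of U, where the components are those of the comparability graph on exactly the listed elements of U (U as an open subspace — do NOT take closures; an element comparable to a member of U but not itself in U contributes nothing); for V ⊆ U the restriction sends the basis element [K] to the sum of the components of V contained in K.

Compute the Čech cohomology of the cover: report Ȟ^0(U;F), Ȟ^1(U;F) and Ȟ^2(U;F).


Ȟ^0(U;F) ≅ Z^2, Ȟ^1(U;F) ≅ Z, Ȟ^2(U;F) ≅ 0

nonempty overlaps:
  W1={{q3},{q6},{q1,q3},{q3,q4},{q3,q5},{q3,q6},{q1,q3,q5}} W2={{q2}} W3={{q6},{q3,q6}} W4={{q1},{q5},{q6},{q1,q3},{q1,q5},{q3,q5},{q3,q6},{q4,q5},{q1,q3,q5}} W5={{q4},{q3,q4},{q4,q5}}
  W13={{q6},{q3,q6}} W14={{q6},{q1,q3},{q3,q5},{q3,q6},{q1,q3,q5}} W15={{q3,q4}} W34={{q6},{q3,q6}} W45={{q4,q5}}
  W134={{q6},{q3,q6}}
components per intersection:
  W1: {{q3},{q6},{q1,q3},{q3,q4},{q3,q5},{q3,q6},{q1,q3,q5}}
  W2: {{q2}}
  W3: {{q6},{q3,q6}}
  W4: {{q1},{q5},{q1,q3},{q1,q5},{q3,q5},{q4,q5},{q1,q3,q5}} {{q6},{q3,q6}}
  W5: {{q4},{q3,q4},{q4,q5}}
  W13: {{q6},{q3,q6}}
  W14: {{q6},{q3,q6}} {{q1,q3},{q3,q5},{q1,q3,q5}}
  W15: {{q3,q4}}
  W34: {{q6},{q3,q6}}
  W45: {{q4,q5}}
  W134: {{q6},{q3,q6}}
C dims 6,6,1; δ0: rk 4, SNF 1^4; δ1: rk 1, SNF 1^1
degree 0: 6−4−0 = 2 → Ȟ^0 ≅ Z^2
degree 1: 6−1−4 = 1 → Ȟ^1 ≅ Z
degree 2: 1−0−1 = 0 → Ȟ^2 ≅ 0


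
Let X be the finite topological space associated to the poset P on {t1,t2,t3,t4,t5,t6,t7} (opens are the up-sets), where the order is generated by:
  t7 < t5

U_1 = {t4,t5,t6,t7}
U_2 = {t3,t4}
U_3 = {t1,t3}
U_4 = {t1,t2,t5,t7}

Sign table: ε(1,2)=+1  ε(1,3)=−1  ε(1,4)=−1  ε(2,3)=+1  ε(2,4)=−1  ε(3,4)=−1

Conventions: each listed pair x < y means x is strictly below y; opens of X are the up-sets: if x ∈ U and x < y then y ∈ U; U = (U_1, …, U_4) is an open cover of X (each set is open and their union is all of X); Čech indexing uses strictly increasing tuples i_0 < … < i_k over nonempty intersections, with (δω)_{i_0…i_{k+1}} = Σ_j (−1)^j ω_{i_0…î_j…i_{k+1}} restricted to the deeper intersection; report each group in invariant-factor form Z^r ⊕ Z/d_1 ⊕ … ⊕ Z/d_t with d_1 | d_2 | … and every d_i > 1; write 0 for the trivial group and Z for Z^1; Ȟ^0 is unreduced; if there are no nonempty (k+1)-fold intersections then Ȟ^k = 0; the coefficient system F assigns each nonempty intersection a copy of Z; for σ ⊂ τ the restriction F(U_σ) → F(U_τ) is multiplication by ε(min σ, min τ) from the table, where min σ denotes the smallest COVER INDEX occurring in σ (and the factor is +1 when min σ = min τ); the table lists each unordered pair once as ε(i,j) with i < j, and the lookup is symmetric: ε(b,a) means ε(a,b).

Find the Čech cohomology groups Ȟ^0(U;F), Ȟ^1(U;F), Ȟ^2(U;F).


Ȟ^0 ≅ Z, Ȟ^1 ≅ Z, Ȟ^2 ≅ 0

nerve of the cover:
  U12={t4} U14={t5,t7} U23={t3} U34={t1}
C dims 4,4; δ0: rk 3, SNF 1^3
Ȟ^0 = (4 − 3) − 0 = 1, so Ȟ^0 ≅ Z
Ȟ^1 = (4 − 0) − 3 = 1, so Ȟ^1 ≅ Z
Ȟ^2 = (0 − 0) − 0 = 0, so Ȟ^2 ≅ 0


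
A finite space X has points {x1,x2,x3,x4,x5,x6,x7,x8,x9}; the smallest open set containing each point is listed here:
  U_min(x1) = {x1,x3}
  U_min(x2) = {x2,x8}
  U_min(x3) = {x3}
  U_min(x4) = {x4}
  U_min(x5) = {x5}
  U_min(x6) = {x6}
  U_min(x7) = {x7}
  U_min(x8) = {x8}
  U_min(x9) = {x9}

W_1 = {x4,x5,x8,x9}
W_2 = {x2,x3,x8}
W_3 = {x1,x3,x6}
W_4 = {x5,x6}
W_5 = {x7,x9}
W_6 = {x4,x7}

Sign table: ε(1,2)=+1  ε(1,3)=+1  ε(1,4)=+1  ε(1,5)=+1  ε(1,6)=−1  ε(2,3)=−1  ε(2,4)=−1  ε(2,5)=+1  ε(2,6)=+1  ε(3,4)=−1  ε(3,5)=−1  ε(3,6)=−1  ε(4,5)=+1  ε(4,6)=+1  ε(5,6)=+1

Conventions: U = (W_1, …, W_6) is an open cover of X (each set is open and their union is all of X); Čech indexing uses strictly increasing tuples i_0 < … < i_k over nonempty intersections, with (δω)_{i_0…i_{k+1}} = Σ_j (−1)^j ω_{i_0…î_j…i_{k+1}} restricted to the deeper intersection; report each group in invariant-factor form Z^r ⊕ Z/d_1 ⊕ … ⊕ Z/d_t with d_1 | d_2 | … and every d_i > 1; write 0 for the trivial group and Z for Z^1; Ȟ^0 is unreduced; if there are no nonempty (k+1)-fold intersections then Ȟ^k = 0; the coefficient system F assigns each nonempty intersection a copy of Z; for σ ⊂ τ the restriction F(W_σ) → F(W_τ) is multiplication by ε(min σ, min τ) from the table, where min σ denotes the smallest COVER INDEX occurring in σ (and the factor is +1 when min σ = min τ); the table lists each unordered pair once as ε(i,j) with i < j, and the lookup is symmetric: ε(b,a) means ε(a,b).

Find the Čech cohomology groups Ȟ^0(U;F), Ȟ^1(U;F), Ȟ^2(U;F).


Ȟ^0 = 0,  Ȟ^1 = Z ⊕ Z/2,  Ȟ^2 = 0

nerve simplices:
  W12={x8} W14={x5} W15={x9} W16={x4} W23={x3} W34={x6} W56={x7}
C dims 6,7; δ0: rk 6, SNF 1^5·2
degree 0: 6−6−0 = 0 → Ȟ^0 ≅ 0
degree 1: 7−0−6 = 1 plus torsion [2] → Ȟ^1 ≅ Z ⊕ Z/2
degree 2: 0−0−0 = 0 → Ȟ^2 ≅ 0


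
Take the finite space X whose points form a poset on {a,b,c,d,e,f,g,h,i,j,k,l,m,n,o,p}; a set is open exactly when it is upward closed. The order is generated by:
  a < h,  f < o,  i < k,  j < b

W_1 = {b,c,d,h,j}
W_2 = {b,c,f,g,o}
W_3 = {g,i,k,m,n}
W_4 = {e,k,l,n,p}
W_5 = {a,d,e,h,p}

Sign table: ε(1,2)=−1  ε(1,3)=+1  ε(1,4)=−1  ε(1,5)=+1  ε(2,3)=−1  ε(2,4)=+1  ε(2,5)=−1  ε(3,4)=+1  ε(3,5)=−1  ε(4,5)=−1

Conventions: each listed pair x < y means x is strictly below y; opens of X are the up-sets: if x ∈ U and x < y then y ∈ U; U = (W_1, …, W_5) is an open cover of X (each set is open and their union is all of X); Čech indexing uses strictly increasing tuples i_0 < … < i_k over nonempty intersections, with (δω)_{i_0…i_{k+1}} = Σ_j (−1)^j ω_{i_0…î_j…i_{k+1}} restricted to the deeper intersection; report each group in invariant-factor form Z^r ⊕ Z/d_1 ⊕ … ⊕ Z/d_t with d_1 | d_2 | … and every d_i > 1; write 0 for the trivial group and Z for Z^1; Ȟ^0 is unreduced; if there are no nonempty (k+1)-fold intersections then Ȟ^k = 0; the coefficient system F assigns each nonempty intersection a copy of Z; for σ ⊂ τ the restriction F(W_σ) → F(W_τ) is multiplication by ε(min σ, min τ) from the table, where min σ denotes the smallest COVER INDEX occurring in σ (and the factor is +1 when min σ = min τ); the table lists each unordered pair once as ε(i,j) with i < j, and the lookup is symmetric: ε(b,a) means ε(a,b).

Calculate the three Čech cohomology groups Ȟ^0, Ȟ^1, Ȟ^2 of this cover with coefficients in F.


nonempty intersections:
  W12={b,c} W15={d,h} W23={g} W34={k,n} W45={e,p}
C dims 5,5; δ0: rk 5, SNF 1^4·2
Ȟ^0: (5−5)−0=0 ⇒ 0
Ȟ^1: (5−0)−5=0 plus torsion [2] ⇒ Z/2
Ȟ^2: (0−0)−0=0 ⇒ 0

Ȟ^0 ≅ 0, Ȟ^1 ≅ Z/2 and Ȟ^2 ≅ 0


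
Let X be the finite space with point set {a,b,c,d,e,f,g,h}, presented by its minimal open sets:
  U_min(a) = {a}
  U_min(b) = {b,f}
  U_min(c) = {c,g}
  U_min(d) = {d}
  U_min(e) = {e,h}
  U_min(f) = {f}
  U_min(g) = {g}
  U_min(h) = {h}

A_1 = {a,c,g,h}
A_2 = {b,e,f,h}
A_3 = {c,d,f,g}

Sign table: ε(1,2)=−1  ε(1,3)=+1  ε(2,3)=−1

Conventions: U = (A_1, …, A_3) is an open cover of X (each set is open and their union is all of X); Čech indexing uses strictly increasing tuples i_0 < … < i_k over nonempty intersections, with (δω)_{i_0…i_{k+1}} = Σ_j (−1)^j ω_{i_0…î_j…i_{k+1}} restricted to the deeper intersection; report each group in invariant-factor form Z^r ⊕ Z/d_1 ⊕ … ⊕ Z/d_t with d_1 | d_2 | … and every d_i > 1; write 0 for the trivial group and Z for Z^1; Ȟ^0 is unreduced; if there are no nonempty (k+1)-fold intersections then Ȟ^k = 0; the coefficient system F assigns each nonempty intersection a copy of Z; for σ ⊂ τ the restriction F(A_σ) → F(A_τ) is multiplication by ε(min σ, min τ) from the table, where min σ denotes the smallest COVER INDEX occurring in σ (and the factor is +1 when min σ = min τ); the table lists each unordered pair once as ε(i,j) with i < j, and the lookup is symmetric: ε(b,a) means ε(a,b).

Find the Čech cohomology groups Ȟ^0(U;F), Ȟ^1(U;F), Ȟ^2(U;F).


Ȟ^0 ≅ Z, Ȟ^1 ≅ Z and Ȟ^2 ≅ 0

nerve of the cover:
  A12={h} A13={c,g} A23={f}
C dims 3,3; δ0: rk 2, SNF 1^2
Ȟ^0 = (3 − 2) − 0 = 1, so Ȟ^0 ≅ Z
Ȟ^1 = (3 − 0) − 2 = 1, so Ȟ^1 ≅ Z
Ȟ^2 = (0 − 0) − 0 = 0, so Ȟ^2 ≅ 0


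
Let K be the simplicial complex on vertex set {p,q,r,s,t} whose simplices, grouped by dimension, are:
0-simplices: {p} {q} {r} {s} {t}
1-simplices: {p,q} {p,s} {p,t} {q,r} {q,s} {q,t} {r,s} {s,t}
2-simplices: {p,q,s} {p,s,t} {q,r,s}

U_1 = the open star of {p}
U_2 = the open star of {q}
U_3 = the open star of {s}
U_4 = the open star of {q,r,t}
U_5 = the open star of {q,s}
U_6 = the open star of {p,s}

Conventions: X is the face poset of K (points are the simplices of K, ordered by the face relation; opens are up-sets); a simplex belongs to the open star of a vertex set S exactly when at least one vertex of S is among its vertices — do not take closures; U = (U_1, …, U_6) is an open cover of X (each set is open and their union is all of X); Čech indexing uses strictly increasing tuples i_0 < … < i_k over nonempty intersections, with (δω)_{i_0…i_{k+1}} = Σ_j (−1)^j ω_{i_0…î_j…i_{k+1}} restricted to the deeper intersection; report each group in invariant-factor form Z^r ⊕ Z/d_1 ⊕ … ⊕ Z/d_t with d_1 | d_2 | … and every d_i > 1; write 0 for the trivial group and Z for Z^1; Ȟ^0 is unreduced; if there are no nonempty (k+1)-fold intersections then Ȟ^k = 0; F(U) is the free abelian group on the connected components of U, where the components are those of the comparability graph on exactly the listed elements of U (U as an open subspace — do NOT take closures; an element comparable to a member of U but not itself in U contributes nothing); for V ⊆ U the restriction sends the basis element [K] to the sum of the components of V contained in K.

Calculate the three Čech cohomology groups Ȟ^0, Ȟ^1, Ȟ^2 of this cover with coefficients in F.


Ȟ^0 = Z,  Ȟ^1 = Z,  Ȟ^2 = 0

nonempty intersections:
  U1={{p},{p,q},{p,s},{p,t},{p,q,s},{p,s,t}} U2={{q},{p,q},{q,r},{q,s},{q,t},{p,q,s},{q,r,s}} U3={{s},{p,s},{q,s},{r,s},{s,t},{p,q,s},{p,s,t},{q,r,s}} U4={{q},{r},{t},{p,q},{p,t},{q,r},{q,s},{q,t},{r,s},{s,t},{p,q,s},{p,s,t},{q,r,s}} U5={{q},{s},{p,q},{p,s},{q,r},{q,s},{q,t},{r,s},{s,t},{p,q,s},{p,s,t},{q,r,s}} U6={{p},{s},{p,q},{p,s},{p,t},{q,s},{r,s},{s,t},{p,q,s},{p,s,t},{q,r,s}}
  U12={{p,q},{p,q,s}} U13={{p,s},{p,q,s},{p,s,t}} U14={{p,q},{p,t},{p,q,s},{p,s,t}} U15={{p,q},{p,s},{p,q,s},{p,s,t}} U16={{p},{p,q},{p,s},{p,t},{p,q,s},{p,s,t}} U23={{q,s},{p,q,s},{q,r,s}} U24={{q},{p,q},{q,r},{q,s},{q,t},{p,q,s},{q,r,s}} U25={{q},{p,q},{q,r},{q,s},{q,t},{p,q,s},{q,r,s}} U26={{p,q},{q,s},{p,q,s},{q,r,s}} U34={{q,s},{r,s},{s,t},{p,q,s},{p,s,t},{q,r,s}} U35={{s},{p,s},{q,s},{r,s},{s,t},{p,q,s},{p,s,t},{q,r,s}} U36={{s},{p,s},{q,s},{r,s},{s,t},{p,q,s},{p,s,t},{q,r,s}} U45={{q},{p,q},{q,r},{q,s},{q,t},{r,s},{s,t},{p,q,s},{p,s,t},{q,r,s}} U46={{p,q},{p,t},{q,s},{r,s},{s,t},{p,q,s},{p,s,t},{q,r,s}} U56={{s},{p,q},{p,s},{q,s},{r,s},{s,t},{p,q,s},{p,s,t},{q,r,s}}
  U123={{p,q,s}} U124={{p,q},{p,q,s}} U125={{p,q},{p,q,s}} U126={{p,q},{p,q,s}} U134={{p,q,s},{p,s,t}} U135={{p,s},{p,q,s},{p,s,t}} U136={{p,s},{p,q,s},{p,s,t}} U145={{p,q},{p,q,s},{p,s,t}} U146={{p,q},{p,t},{p,q,s},{p,s,t}} U156={{p,q},{p,s},{p,q,s},{p,s,t}} U234={{q,s},{p,q,s},{q,r,s}} U235={{q,s},{p,q,s},{q,r,s}} U236={{q,s},{p,q,s},{q,r,s}} U245={{q},{p,q},{q,r},{q,s},{q,t},{p,q,s},{q,r,s}} U246={{p,q},{q,s},{p,q,s},{q,r,s}} U256={{p,q},{q,s},{p,q,s},{q,r,s}} U345={{q,s},{r,s},{s,t},{p,q,s},{p,s,t},{q,r,s}} U346={{q,s},{r,s},{s,t},{p,q,s},{p,s,t},{q,r,s}} U356={{s},{p,s},{q,s},{r,s},{s,t},{p,q,s},{p,s,t},{q,r,s}} U456={{p,q},{q,s},{r,s},{s,t},{p,q,s},{p,s,t},{q,r,s}}
  U1234={{p,q,s}} U1235={{p,q,s}} U1236={{p,q,s}} U1245={{p,q},{p,q,s}} U1246={{p,q},{p,q,s}} U1256={{p,q},{p,q,s}} U1345={{p,q,s},{p,s,t}} U1346={{p,q,s},{p,s,t}} U1356={{p,s},{p,q,s},{p,s,t}} U1456={{p,q},{p,q,s},{p,s,t}} U2345={{q,s},{p,q,s},{q,r,s}} U2346={{q,s},{p,q,s},{q,r,s}} U2356={{q,s},{p,q,s},{q,r,s}} U2456={{p,q},{q,s},{p,q,s},{q,r,s}} U3456={{q,s},{r,s},{s,t},{p,q,s},{p,s,t},{q,r,s}}
  U12345={{p,q,s}} U12346={{p,q,s}} U12356={{p,q,s}} U12456={{p,q},{p,q,s}} U13456={{p,q,s},{p,s,t}} U23456={{q,s},{p,q,s},{q,r,s}}
  U123456={{p,q,s}}
components per intersection:
  U1: {{p},{p,q},{p,s},{p,t},{p,q,s},{p,s,t}}
  U2: {{q},{p,q},{q,r},{q,s},{q,t},{p,q,s},{q,r,s}}
  U3: {{s},{p,s},{q,s},{r,s},{s,t},{p,q,s},{p,s,t},{q,r,s}}
  U4: {{q},{r},{t},{p,q},{p,t},{q,r},{q,s},{q,t},{r,s},{s,t},{p,q,s},{p,s,t},{q,r,s}}
  U5: {{q},{s},{p,q},{p,s},{q,r},{q,s},{q,t},{r,s},{s,t},{p,q,s},{p,s,t},{q,r,s}}
  U6: {{p},{s},{p,q},{p,s},{p,t},{q,s},{r,s},{s,t},{p,q,s},{p,s,t},{q,r,s}}
  U12: {{p,q},{p,q,s}}
  U13: {{p,s},{p,q,s},{p,s,t}}
  U14: {{p,q},{p,q,s}} {{p,t},{p,s,t}}
  U15: {{p,q},{p,s},{p,q,s},{p,s,t}}
  U16: {{p},{p,q},{p,s},{p,t},{p,q,s},{p,s,t}}
  U23: {{q,s},{p,q,s},{q,r,s}}
  U24: {{q},{p,q},{q,r},{q,s},{q,t},{p,q,s},{q,r,s}}
  U25: {{q},{p,q},{q,r},{q,s},{q,t},{p,q,s},{q,r,s}}
  U26: {{p,q},{q,s},{p,q,s},{q,r,s}}
  U34: {{q,s},{r,s},{p,q,s},{q,r,s}} {{s,t},{p,s,t}}
  U35: {{s},{p,s},{q,s},{r,s},{s,t},{p,q,s},{p,s,t},{q,r,s}}
  U36: {{s},{p,s},{q,s},{r,s},{s,t},{p,q,s},{p,s,t},{q,r,s}}
  U45: {{q},{p,q},{q,r},{q,s},{q,t},{r,s},{p,q,s},{q,r,s}} {{s,t},{p,s,t}}
  U46: {{p,q},{q,s},{r,s},{p,q,s},{q,r,s}} {{p,t},{s,t},{p,s,t}}
  U56: {{s},{p,q},{p,s},{q,s},{r,s},{s,t},{p,q,s},{p,s,t},{q,r,s}}
  U123: {{p,q,s}}
  U124: {{p,q},{p,q,s}}
  U125: {{p,q},{p,q,s}}
  U126: {{p,q},{p,q,s}}
  U134: {{p,q,s}} {{p,s,t}}
  U135: {{p,s},{p,q,s},{p,s,t}}
  U136: {{p,s},{p,q,s},{p,s,t}}
  U145: {{p,q},{p,q,s}} {{p,s,t}}
  U146: {{p,q},{p,q,s}} {{p,t},{p,s,t}}
  U156: {{p,q},{p,s},{p,q,s},{p,s,t}}
  U234: {{q,s},{p,q,s},{q,r,s}}
  U235: {{q,s},{p,q,s},{q,r,s}}
  U236: {{q,s},{p,q,s},{q,r,s}}
  U245: {{q},{p,q},{q,r},{q,s},{q,t},{p,q,s},{q,r,s}}
  U246: {{p,q},{q,s},{p,q,s},{q,r,s}}
  U256: {{p,q},{q,s},{p,q,s},{q,r,s}}
  U345: {{q,s},{r,s},{p,q,s},{q,r,s}} {{s,t},{p,s,t}}
  U346: {{q,s},{r,s},{p,q,s},{q,r,s}} {{s,t},{p,s,t}}
  U356: {{s},{p,s},{q,s},{r,s},{s,t},{p,q,s},{p,s,t},{q,r,s}}
  U456: {{p,q},{q,s},{r,s},{p,q,s},{q,r,s}} {{s,t},{p,s,t}}
  U1234: {{p,q,s}}
  U1235: {{p,q,s}}
  U1236: {{p,q,s}}
  U1245: {{p,q},{p,q,s}}
  U1246: {{p,q},{p,q,s}}
  U1256: {{p,q},{p,q,s}}
  U1345: {{p,q,s}} {{p,s,t}}
  U1346: {{p,q,s}} {{p,s,t}}
  U1356: {{p,s},{p,q,s},{p,s,t}}
  U1456: {{p,q},{p,q,s}} {{p,s,t}}
  U2345: {{q,s},{p,q,s},{q,r,s}}
  U2346: {{q,s},{p,q,s},{q,r,s}}
  U2356: {{q,s},{p,q,s},{q,r,s}}
  U2456: {{p,q},{q,s},{p,q,s},{q,r,s}}
  U3456: {{q,s},{r,s},{p,q,s},{q,r,s}} {{s,t},{p,s,t}}
  U12345: {{p,q,s}}
  U12346: {{p,q,s}}
  U12356: {{p,q,s}}
  U12456: {{p,q},{p,q,s}}
  U13456: {{p,q,s}} {{p,s,t}}
  U23456: {{q,s},{p,q,s},{q,r,s}}
  U123456: {{p,q,s}}
C dims 6,19,26,19; δ0: rk 5, SNF 1^5; δ1: rk 13, SNF 1^13; δ2: rk 13, SNF 1^13
Ȟ^0: (6−5)−0=1 ⇒ Z
Ȟ^1: (19−13)−5=1 ⇒ Z
Ȟ^2: (26−13)−13=0 ⇒ 0


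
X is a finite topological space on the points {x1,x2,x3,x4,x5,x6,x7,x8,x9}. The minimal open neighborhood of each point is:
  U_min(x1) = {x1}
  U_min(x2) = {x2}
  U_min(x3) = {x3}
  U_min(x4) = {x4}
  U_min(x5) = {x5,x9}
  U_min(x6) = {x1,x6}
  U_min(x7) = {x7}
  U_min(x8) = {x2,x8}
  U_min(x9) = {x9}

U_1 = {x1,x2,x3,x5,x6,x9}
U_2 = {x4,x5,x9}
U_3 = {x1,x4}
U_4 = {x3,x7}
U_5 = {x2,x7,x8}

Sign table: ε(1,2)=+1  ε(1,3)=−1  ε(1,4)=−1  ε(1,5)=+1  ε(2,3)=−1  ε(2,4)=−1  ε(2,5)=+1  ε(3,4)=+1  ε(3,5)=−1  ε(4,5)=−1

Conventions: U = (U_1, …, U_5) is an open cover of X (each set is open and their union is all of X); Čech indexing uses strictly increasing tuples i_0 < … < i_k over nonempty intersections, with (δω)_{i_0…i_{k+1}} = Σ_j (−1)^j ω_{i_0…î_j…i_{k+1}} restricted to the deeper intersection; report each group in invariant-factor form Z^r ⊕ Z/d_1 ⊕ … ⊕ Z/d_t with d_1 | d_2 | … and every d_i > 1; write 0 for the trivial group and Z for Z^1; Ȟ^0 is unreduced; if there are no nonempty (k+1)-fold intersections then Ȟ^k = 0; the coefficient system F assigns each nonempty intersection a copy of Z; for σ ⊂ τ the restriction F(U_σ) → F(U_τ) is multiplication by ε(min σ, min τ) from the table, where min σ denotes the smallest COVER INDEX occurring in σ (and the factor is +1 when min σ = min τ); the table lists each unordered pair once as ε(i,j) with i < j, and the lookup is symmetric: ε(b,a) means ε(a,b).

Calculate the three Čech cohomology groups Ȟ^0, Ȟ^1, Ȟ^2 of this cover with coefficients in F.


nonempty intersections:
  U12={x5,x9} U13={x1} U14={x3} U15={x2} U23={x4} U45={x7}
C dims 5,6; δ0: rk 4, SNF 1^4
Ȟ^0: (5−4)−0=1 ⇒ Z
Ȟ^1: (6−0)−4=2 ⇒ Z^2
Ȟ^2: (0−0)−0=0 ⇒ 0

Ȟ^0 ≅ Z; Ȟ^1 ≅ Z^2; Ȟ^2 ≅ 0


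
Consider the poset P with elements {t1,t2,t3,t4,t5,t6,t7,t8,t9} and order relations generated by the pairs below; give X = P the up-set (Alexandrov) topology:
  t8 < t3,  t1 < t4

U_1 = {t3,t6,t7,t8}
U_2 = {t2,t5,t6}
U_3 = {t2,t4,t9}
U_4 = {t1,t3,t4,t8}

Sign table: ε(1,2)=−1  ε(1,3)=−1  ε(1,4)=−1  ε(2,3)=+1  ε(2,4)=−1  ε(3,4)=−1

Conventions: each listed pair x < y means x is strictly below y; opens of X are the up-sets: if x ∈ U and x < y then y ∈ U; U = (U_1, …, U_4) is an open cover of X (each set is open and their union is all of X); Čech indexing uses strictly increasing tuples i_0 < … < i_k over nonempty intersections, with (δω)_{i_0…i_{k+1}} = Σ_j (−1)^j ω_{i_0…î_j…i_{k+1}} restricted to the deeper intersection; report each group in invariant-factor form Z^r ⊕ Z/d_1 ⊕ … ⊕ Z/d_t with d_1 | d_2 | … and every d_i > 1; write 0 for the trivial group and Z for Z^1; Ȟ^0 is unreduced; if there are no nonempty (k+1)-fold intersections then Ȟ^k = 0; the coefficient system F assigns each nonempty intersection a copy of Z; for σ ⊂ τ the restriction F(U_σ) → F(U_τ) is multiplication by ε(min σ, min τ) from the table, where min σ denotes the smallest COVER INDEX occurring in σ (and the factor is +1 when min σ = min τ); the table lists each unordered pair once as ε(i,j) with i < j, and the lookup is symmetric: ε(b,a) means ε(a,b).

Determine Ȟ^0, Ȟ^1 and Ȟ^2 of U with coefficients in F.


Ȟ^0 = 0, Ȟ^1 = Z/2, Ȟ^2 = 0

nonempty overlaps:
  U12={t6} U14={t3,t8} U23={t2} U34={t4}
C dims 4,4; δ0: rk 4, SNF 1^3·2
degree 0: 4−4−0 = 0 → Ȟ^0 ≅ 0
degree 1: 4−0−4 = 0 plus torsion [2] → Ȟ^1 ≅ Z/2
degree 2: 0−0−0 = 0 → Ȟ^2 ≅ 0


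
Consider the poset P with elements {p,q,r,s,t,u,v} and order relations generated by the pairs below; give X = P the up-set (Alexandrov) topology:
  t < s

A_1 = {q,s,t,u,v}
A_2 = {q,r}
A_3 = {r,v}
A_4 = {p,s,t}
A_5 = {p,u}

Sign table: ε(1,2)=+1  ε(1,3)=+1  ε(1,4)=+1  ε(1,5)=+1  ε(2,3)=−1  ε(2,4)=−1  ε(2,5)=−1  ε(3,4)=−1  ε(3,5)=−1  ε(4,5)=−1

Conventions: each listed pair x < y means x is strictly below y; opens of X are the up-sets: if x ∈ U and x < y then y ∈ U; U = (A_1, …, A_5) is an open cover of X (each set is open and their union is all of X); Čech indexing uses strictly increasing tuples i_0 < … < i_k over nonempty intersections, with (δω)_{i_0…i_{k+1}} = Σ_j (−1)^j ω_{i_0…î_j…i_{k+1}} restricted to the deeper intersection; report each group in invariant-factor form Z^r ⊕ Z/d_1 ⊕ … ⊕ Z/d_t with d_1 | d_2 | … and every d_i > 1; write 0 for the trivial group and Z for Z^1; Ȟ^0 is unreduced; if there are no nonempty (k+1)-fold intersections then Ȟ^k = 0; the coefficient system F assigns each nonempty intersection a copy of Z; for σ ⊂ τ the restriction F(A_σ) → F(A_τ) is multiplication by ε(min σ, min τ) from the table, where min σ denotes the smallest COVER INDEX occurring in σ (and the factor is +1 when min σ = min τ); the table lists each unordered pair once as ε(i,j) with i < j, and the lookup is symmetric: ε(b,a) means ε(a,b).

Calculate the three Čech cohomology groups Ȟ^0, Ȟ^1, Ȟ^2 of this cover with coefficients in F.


Ȟ^0 ≅ 0, Ȟ^1 ≅ Z ⊕ Z/2 and Ȟ^2 ≅ 0

cover nerve:
  A12={q} A13={v} A14={s,t} A15={u} A23={r} A45={p}
C dims 5,6; δ0: rk 5, SNF 1^4·2
Ȟ^0: (5−5)−0=0 ⇒ 0
Ȟ^1: (6−0)−5=1 plus torsion [2] ⇒ Z ⊕ Z/2
Ȟ^2: (0−0)−0=0 ⇒ 0


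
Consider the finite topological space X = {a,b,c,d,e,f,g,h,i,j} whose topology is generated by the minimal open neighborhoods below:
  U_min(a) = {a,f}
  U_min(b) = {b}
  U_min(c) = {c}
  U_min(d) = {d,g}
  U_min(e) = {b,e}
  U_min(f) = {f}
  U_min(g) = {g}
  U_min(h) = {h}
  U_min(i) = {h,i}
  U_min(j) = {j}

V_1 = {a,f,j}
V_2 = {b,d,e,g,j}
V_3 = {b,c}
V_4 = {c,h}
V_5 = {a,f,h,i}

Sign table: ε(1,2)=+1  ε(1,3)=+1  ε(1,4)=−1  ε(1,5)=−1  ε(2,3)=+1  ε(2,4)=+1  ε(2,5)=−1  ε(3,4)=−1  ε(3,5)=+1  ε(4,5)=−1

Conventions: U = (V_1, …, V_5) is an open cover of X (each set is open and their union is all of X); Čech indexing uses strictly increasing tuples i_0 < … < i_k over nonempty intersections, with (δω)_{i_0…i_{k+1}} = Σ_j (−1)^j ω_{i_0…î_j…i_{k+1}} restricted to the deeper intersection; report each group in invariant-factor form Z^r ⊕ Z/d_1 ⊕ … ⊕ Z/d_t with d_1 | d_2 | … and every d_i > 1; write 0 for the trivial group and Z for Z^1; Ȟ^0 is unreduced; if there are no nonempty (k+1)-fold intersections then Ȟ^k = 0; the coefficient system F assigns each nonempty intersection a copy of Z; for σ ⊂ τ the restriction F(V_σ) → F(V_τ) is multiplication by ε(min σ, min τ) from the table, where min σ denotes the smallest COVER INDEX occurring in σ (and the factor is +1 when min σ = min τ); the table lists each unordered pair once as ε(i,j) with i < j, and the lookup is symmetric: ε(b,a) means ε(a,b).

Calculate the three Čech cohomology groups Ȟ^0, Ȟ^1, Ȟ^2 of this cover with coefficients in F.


Ȟ^0(U;F) ≅ 0; Ȟ^1(U;F) ≅ Z/2; Ȟ^2(U;F) ≅ 0

nonempty intersections:
  V12={j} V15={a,f} V23={b} V34={c} V45={h}
C dims 5,5; δ0: rk 5, SNF 1^4·2
Ȟ^0: (5−5)−0=0 ⇒ 0
Ȟ^1: (5−0)−5=0 plus torsion [2] ⇒ Z/2
Ȟ^2: (0−0)−0=0 ⇒ 0


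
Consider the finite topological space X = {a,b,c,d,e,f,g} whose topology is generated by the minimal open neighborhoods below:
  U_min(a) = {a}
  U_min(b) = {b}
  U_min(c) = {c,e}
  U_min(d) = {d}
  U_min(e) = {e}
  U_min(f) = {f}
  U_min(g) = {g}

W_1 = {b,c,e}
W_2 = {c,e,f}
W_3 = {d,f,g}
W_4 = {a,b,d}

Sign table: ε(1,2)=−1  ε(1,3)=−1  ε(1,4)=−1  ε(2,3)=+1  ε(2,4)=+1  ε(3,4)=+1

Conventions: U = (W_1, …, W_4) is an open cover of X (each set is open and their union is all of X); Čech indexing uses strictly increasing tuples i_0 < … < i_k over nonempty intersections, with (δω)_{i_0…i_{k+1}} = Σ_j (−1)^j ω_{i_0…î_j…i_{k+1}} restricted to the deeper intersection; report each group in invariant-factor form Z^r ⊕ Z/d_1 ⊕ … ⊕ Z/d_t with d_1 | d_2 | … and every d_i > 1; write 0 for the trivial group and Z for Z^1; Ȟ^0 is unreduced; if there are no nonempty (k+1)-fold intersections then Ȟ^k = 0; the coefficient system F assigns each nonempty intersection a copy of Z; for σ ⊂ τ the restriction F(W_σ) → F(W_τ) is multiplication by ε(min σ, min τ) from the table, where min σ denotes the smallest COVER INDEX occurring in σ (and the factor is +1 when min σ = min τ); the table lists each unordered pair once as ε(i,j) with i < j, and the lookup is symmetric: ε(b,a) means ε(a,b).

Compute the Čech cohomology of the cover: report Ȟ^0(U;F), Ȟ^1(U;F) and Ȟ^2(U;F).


Ȟ^0 = Z,  Ȟ^1 = Z,  Ȟ^2 = 0

nonempty intersections:
  W12={c,e} W14={b} W23={f} W34={d}
C dims 4,4; δ0: rk 3, SNF 1^3
Ȟ^0: (4−3)−0=1 ⇒ Z
Ȟ^1: (4−0)−3=1 ⇒ Z
Ȟ^2: (0−0)−0=0 ⇒ 0
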